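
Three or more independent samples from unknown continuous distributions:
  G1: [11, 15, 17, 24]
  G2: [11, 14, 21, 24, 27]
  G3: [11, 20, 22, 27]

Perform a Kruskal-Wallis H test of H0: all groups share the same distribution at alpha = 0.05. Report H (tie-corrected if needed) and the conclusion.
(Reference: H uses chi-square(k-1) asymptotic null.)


Step 1: Combine all N = 13 observations and assign midranks.
sorted (value, group, rank): (11,G1,2), (11,G2,2), (11,G3,2), (14,G2,4), (15,G1,5), (17,G1,6), (20,G3,7), (21,G2,8), (22,G3,9), (24,G1,10.5), (24,G2,10.5), (27,G2,12.5), (27,G3,12.5)
Step 2: Sum ranks within each group.
R_1 = 23.5 (n_1 = 4)
R_2 = 37 (n_2 = 5)
R_3 = 30.5 (n_3 = 4)
Step 3: H = 12/(N(N+1)) * sum(R_i^2/n_i) - 3(N+1)
     = 12/(13*14) * (23.5^2/4 + 37^2/5 + 30.5^2/4) - 3*14
     = 0.065934 * 644.425 - 42
     = 0.489560.
Step 4: Ties present; correction factor C = 1 - 36/(13^3 - 13) = 0.983516. Corrected H = 0.489560 / 0.983516 = 0.497765.
Step 5: Under H0, H ~ chi^2(2); p-value = 0.779671.
Step 6: alpha = 0.05. fail to reject H0.

H = 0.4978, df = 2, p = 0.779671, fail to reject H0.


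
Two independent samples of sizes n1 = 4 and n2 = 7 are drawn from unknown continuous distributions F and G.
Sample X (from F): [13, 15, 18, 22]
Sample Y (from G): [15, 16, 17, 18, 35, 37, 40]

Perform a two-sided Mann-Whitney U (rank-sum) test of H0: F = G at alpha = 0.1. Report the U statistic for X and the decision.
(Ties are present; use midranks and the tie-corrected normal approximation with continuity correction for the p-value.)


Step 1: Combine and sort all 11 observations; assign midranks.
sorted (value, group): (13,X), (15,X), (15,Y), (16,Y), (17,Y), (18,X), (18,Y), (22,X), (35,Y), (37,Y), (40,Y)
ranks: 13->1, 15->2.5, 15->2.5, 16->4, 17->5, 18->6.5, 18->6.5, 22->8, 35->9, 37->10, 40->11
Step 2: Rank sum for X: R1 = 1 + 2.5 + 6.5 + 8 = 18.
Step 3: U_X = R1 - n1(n1+1)/2 = 18 - 4*5/2 = 18 - 10 = 8.
       U_Y = n1*n2 - U_X = 28 - 8 = 20.
Step 4: Ties are present, so use the tie-corrected normal approximation (with continuity correction) for the p-value.
Step 5: p-value = 0.296412; compare to alpha = 0.1. fail to reject H0.

U_X = 8, p = 0.296412, fail to reject H0 at alpha = 0.1.


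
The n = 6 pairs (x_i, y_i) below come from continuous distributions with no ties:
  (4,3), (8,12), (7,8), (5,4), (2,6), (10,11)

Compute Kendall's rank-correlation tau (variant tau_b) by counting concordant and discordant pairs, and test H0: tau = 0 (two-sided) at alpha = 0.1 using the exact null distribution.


Step 1: Enumerate the 15 unordered pairs (i,j) with i<j and classify each by sign(x_j-x_i) * sign(y_j-y_i).
  (1,2):dx=+4,dy=+9->C; (1,3):dx=+3,dy=+5->C; (1,4):dx=+1,dy=+1->C; (1,5):dx=-2,dy=+3->D
  (1,6):dx=+6,dy=+8->C; (2,3):dx=-1,dy=-4->C; (2,4):dx=-3,dy=-8->C; (2,5):dx=-6,dy=-6->C
  (2,6):dx=+2,dy=-1->D; (3,4):dx=-2,dy=-4->C; (3,5):dx=-5,dy=-2->C; (3,6):dx=+3,dy=+3->C
  (4,5):dx=-3,dy=+2->D; (4,6):dx=+5,dy=+7->C; (5,6):dx=+8,dy=+5->C
Step 2: C = 12, D = 3, total pairs = 15.
Step 3: tau = (C - D)/(n(n-1)/2) = (12 - 3)/15 = 0.600000.
Step 4: Exact two-sided p-value (enumerate n! = 720 permutations of y under H0): p = 0.136111.
Step 5: alpha = 0.1. fail to reject H0.

tau_b = 0.6000 (C=12, D=3), p = 0.136111, fail to reject H0.


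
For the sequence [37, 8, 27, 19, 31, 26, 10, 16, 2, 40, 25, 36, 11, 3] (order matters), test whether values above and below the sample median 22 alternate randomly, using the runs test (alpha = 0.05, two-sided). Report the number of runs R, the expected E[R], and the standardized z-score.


Step 1: Compute median = 22; label A = above, B = below.
Labels in order: ABABAABBBAAABB  (n_A = 7, n_B = 7)
Step 2: Count runs R = 8.
Step 3: Under H0 (random ordering), E[R] = 2*n_A*n_B/(n_A+n_B) + 1 = 2*7*7/14 + 1 = 8.0000.
        Var[R] = 2*n_A*n_B*(2*n_A*n_B - n_A - n_B) / ((n_A+n_B)^2 * (n_A+n_B-1)) = 8232/2548 = 3.2308.
        SD[R] = 1.7974.
Step 4: R = E[R], so z = 0 with no continuity correction.
Step 5: Two-sided p-value via normal approximation = 2*(1 - Phi(|z|)) = 1.000000.
Step 6: alpha = 0.05. fail to reject H0.

R = 8, z = 0.0000, p = 1.000000, fail to reject H0.


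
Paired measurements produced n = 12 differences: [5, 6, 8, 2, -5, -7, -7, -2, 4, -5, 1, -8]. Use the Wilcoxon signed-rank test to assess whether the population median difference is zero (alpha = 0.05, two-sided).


Step 1: Drop any zero differences (none here) and take |d_i|.
|d| = [5, 6, 8, 2, 5, 7, 7, 2, 4, 5, 1, 8]
Step 2: Midrank |d_i| (ties get averaged ranks).
ranks: |5|->6, |6|->8, |8|->11.5, |2|->2.5, |5|->6, |7|->9.5, |7|->9.5, |2|->2.5, |4|->4, |5|->6, |1|->1, |8|->11.5
Step 3: Attach original signs; sum ranks with positive sign and with negative sign.
W+ = 6 + 8 + 11.5 + 2.5 + 4 + 1 = 33
W- = 6 + 9.5 + 9.5 + 2.5 + 6 + 11.5 = 45
(Check: W+ + W- = 78 should equal n(n+1)/2 = 78.)
Step 4: Test statistic W = min(W+, W-) = 33.
Step 5: Ties in |d|, so use the tie-corrected normal approximation.
        E[W] = n(n+1)/4 = 12*13/4 = 39.
        Tie groups: |d|=2 (t=2), |d|=5 (t=3), |d|=7 (t=2), |d|=8 (t=2); sum(t^3 - t) = 42.
        Var[W] = n(n+1)(2n+1)/24 - sum(t^3-t)/48 = 3900/24 - 42/48 = 161.625.
        z = (W - E[W]) / sqrt(Var[W]) = (33 - 39) / 12.7132 = -0.4720.
        Two-sided p = 2*Phi(z) = 0.636962.
Step 6: alpha = 0.05. fail to reject H0.

W+ = 33, W- = 45, W = min = 33, p = 0.636962, fail to reject H0.


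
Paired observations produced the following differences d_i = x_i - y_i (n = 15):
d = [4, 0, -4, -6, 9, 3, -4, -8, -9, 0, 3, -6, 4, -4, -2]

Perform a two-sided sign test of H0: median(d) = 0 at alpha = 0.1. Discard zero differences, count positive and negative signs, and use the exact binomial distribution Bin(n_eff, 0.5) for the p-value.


Step 1: Discard zero differences. Original n = 15; n_eff = number of nonzero differences = 13.
Nonzero differences (with sign): +4, -4, -6, +9, +3, -4, -8, -9, +3, -6, +4, -4, -2
Step 2: Count signs: positive = 5, negative = 8.
Step 3: Under H0: P(positive) = 0.5, so the number of positives S ~ Bin(13, 0.5).
Step 4: Two-sided exact p-value = sum of Bin(13,0.5) probabilities at or below the observed probability = 0.581055.
Step 5: alpha = 0.1. fail to reject H0.

n_eff = 13, pos = 5, neg = 8, p = 0.581055, fail to reject H0.


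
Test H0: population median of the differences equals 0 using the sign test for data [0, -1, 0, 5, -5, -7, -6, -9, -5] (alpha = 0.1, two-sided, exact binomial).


Step 1: Discard zero differences. Original n = 9; n_eff = number of nonzero differences = 7.
Nonzero differences (with sign): -1, +5, -5, -7, -6, -9, -5
Step 2: Count signs: positive = 1, negative = 6.
Step 3: Under H0: P(positive) = 0.5, so the number of positives S ~ Bin(7, 0.5).
Step 4: Two-sided exact p-value = sum of Bin(7,0.5) probabilities at or below the observed probability = 0.125000.
Step 5: alpha = 0.1. fail to reject H0.

n_eff = 7, pos = 1, neg = 6, p = 0.125000, fail to reject H0.


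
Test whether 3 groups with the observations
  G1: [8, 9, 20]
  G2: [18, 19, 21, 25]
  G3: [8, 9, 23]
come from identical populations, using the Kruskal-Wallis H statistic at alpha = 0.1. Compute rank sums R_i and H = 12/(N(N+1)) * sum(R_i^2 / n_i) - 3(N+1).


Step 1: Combine all N = 10 observations and assign midranks.
sorted (value, group, rank): (8,G1,1.5), (8,G3,1.5), (9,G1,3.5), (9,G3,3.5), (18,G2,5), (19,G2,6), (20,G1,7), (21,G2,8), (23,G3,9), (25,G2,10)
Step 2: Sum ranks within each group.
R_1 = 12 (n_1 = 3)
R_2 = 29 (n_2 = 4)
R_3 = 14 (n_3 = 3)
Step 3: H = 12/(N(N+1)) * sum(R_i^2/n_i) - 3(N+1)
     = 12/(10*11) * (12^2/3 + 29^2/4 + 14^2/3) - 3*11
     = 0.109091 * 323.583 - 33
     = 2.300000.
Step 4: Ties present; correction factor C = 1 - 12/(10^3 - 10) = 0.987879. Corrected H = 2.300000 / 0.987879 = 2.328221.
Step 5: Under H0, H ~ chi^2(2); p-value = 0.312200.
Step 6: alpha = 0.1. fail to reject H0.

H = 2.3282, df = 2, p = 0.312200, fail to reject H0.


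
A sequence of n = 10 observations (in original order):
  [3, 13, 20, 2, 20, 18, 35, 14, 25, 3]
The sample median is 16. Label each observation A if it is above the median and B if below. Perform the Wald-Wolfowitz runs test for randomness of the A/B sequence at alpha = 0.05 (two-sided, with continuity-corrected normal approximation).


Step 1: Compute median = 16; label A = above, B = below.
Labels in order: BBABAAABAB  (n_A = 5, n_B = 5)
Step 2: Count runs R = 7.
Step 3: Under H0 (random ordering), E[R] = 2*n_A*n_B/(n_A+n_B) + 1 = 2*5*5/10 + 1 = 6.0000.
        Var[R] = 2*n_A*n_B*(2*n_A*n_B - n_A - n_B) / ((n_A+n_B)^2 * (n_A+n_B-1)) = 2000/900 = 2.2222.
        SD[R] = 1.4907.
Step 4: Continuity-corrected z = (R - 0.5 - E[R]) / SD[R] = (7 - 0.5 - 6.0000) / 1.4907 = 0.3354.
Step 5: Two-sided p-value via normal approximation = 2*(1 - Phi(|z|)) = 0.737316.
Step 6: alpha = 0.05. fail to reject H0.

R = 7, z = 0.3354, p = 0.737316, fail to reject H0.


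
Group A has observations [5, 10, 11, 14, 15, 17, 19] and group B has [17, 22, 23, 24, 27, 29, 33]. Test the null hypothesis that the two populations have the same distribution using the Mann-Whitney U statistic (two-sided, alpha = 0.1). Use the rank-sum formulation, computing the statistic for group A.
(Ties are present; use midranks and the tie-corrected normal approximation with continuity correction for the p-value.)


Step 1: Combine and sort all 14 observations; assign midranks.
sorted (value, group): (5,X), (10,X), (11,X), (14,X), (15,X), (17,X), (17,Y), (19,X), (22,Y), (23,Y), (24,Y), (27,Y), (29,Y), (33,Y)
ranks: 5->1, 10->2, 11->3, 14->4, 15->5, 17->6.5, 17->6.5, 19->8, 22->9, 23->10, 24->11, 27->12, 29->13, 33->14
Step 2: Rank sum for X: R1 = 1 + 2 + 3 + 4 + 5 + 6.5 + 8 = 29.5.
Step 3: U_X = R1 - n1(n1+1)/2 = 29.5 - 7*8/2 = 29.5 - 28 = 1.5.
       U_Y = n1*n2 - U_X = 49 - 1.5 = 47.5.
Step 4: Ties are present, so use the tie-corrected normal approximation (with continuity correction) for the p-value.
Step 5: p-value = 0.004001; compare to alpha = 0.1. reject H0.

U_X = 1.5, p = 0.004001, reject H0 at alpha = 0.1.


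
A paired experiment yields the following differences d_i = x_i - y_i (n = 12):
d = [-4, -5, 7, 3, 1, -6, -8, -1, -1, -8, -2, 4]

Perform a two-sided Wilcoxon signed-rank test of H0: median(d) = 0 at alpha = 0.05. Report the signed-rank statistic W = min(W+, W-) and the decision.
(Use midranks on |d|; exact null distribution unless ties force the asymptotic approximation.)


Step 1: Drop any zero differences (none here) and take |d_i|.
|d| = [4, 5, 7, 3, 1, 6, 8, 1, 1, 8, 2, 4]
Step 2: Midrank |d_i| (ties get averaged ranks).
ranks: |4|->6.5, |5|->8, |7|->10, |3|->5, |1|->2, |6|->9, |8|->11.5, |1|->2, |1|->2, |8|->11.5, |2|->4, |4|->6.5
Step 3: Attach original signs; sum ranks with positive sign and with negative sign.
W+ = 10 + 5 + 2 + 6.5 = 23.5
W- = 6.5 + 8 + 9 + 11.5 + 2 + 2 + 11.5 + 4 = 54.5
(Check: W+ + W- = 78 should equal n(n+1)/2 = 78.)
Step 4: Test statistic W = min(W+, W-) = 23.5.
Step 5: Ties in |d|, so use the tie-corrected normal approximation.
        E[W] = n(n+1)/4 = 12*13/4 = 39.
        Tie groups: |d|=1 (t=3), |d|=4 (t=2), |d|=8 (t=2); sum(t^3 - t) = 36.
        Var[W] = n(n+1)(2n+1)/24 - sum(t^3-t)/48 = 3900/24 - 36/48 = 161.75.
        z = (W - E[W]) / sqrt(Var[W]) = (23.5 - 39) / 12.7181 = -1.2187.
        Two-sided p = 2*Phi(z) = 0.222945.
Step 6: alpha = 0.05. fail to reject H0.

W+ = 23.5, W- = 54.5, W = min = 23.5, p = 0.222945, fail to reject H0.


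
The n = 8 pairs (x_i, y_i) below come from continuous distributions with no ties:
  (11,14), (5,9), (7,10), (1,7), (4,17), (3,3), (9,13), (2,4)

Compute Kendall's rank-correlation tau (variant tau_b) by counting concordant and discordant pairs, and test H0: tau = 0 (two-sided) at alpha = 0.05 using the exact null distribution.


Step 1: Enumerate the 28 unordered pairs (i,j) with i<j and classify each by sign(x_j-x_i) * sign(y_j-y_i).
  (1,2):dx=-6,dy=-5->C; (1,3):dx=-4,dy=-4->C; (1,4):dx=-10,dy=-7->C; (1,5):dx=-7,dy=+3->D
  (1,6):dx=-8,dy=-11->C; (1,7):dx=-2,dy=-1->C; (1,8):dx=-9,dy=-10->C; (2,3):dx=+2,dy=+1->C
  (2,4):dx=-4,dy=-2->C; (2,5):dx=-1,dy=+8->D; (2,6):dx=-2,dy=-6->C; (2,7):dx=+4,dy=+4->C
  (2,8):dx=-3,dy=-5->C; (3,4):dx=-6,dy=-3->C; (3,5):dx=-3,dy=+7->D; (3,6):dx=-4,dy=-7->C
  (3,7):dx=+2,dy=+3->C; (3,8):dx=-5,dy=-6->C; (4,5):dx=+3,dy=+10->C; (4,6):dx=+2,dy=-4->D
  (4,7):dx=+8,dy=+6->C; (4,8):dx=+1,dy=-3->D; (5,6):dx=-1,dy=-14->C; (5,7):dx=+5,dy=-4->D
  (5,8):dx=-2,dy=-13->C; (6,7):dx=+6,dy=+10->C; (6,8):dx=-1,dy=+1->D; (7,8):dx=-7,dy=-9->C
Step 2: C = 21, D = 7, total pairs = 28.
Step 3: tau = (C - D)/(n(n-1)/2) = (21 - 7)/28 = 0.500000.
Step 4: Exact two-sided p-value (enumerate n! = 40320 permutations of y under H0): p = 0.108681.
Step 5: alpha = 0.05. fail to reject H0.

tau_b = 0.5000 (C=21, D=7), p = 0.108681, fail to reject H0.


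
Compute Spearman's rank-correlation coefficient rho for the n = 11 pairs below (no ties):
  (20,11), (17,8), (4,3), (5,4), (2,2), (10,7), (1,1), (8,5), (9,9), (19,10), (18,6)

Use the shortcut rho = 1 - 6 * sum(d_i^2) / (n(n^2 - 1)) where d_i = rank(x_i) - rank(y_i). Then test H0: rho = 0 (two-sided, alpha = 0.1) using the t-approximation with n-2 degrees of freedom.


Step 1: Rank x and y separately (midranks; no ties here).
rank(x): 20->11, 17->8, 4->3, 5->4, 2->2, 10->7, 1->1, 8->5, 9->6, 19->10, 18->9
rank(y): 11->11, 8->8, 3->3, 4->4, 2->2, 7->7, 1->1, 5->5, 9->9, 10->10, 6->6
Step 2: d_i = R_x(i) - R_y(i); compute d_i^2.
  (11-11)^2=0, (8-8)^2=0, (3-3)^2=0, (4-4)^2=0, (2-2)^2=0, (7-7)^2=0, (1-1)^2=0, (5-5)^2=0, (6-9)^2=9, (10-10)^2=0, (9-6)^2=9
sum(d^2) = 18.
Step 3: rho = 1 - 6*18 / (11*(11^2 - 1)) = 1 - 108/1320 = 0.918182.
Step 4: Under H0, t = rho * sqrt((n-2)/(1-rho^2)) = 6.9531 ~ t(9).
Step 5: Two-sided p-value from the t-distribution with 9 df = 0.000067.
Step 6: alpha = 0.1. reject H0.

rho = 0.9182, p = 0.000067, reject H0 at alpha = 0.1.


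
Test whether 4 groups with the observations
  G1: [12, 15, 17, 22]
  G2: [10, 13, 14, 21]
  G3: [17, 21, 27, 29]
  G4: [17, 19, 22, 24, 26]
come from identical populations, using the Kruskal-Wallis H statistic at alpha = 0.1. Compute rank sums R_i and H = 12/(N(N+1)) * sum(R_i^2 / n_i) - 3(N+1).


Step 1: Combine all N = 17 observations and assign midranks.
sorted (value, group, rank): (10,G2,1), (12,G1,2), (13,G2,3), (14,G2,4), (15,G1,5), (17,G1,7), (17,G3,7), (17,G4,7), (19,G4,9), (21,G2,10.5), (21,G3,10.5), (22,G1,12.5), (22,G4,12.5), (24,G4,14), (26,G4,15), (27,G3,16), (29,G3,17)
Step 2: Sum ranks within each group.
R_1 = 26.5 (n_1 = 4)
R_2 = 18.5 (n_2 = 4)
R_3 = 50.5 (n_3 = 4)
R_4 = 57.5 (n_4 = 5)
Step 3: H = 12/(N(N+1)) * sum(R_i^2/n_i) - 3(N+1)
     = 12/(17*18) * (26.5^2/4 + 18.5^2/4 + 50.5^2/4 + 57.5^2/5) - 3*18
     = 0.039216 * 1559.94 - 54
     = 7.174020.
Step 4: Ties present; correction factor C = 1 - 36/(17^3 - 17) = 0.992647. Corrected H = 7.174020 / 0.992647 = 7.227160.
Step 5: Under H0, H ~ chi^2(3); p-value = 0.064999.
Step 6: alpha = 0.1. reject H0.

H = 7.2272, df = 3, p = 0.064999, reject H0.


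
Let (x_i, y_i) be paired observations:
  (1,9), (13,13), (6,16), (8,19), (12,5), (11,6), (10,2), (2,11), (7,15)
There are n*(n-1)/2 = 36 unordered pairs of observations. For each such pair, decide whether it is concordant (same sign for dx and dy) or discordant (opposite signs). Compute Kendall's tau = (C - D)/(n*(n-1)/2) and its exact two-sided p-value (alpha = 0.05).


Step 1: Enumerate the 36 unordered pairs (i,j) with i<j and classify each by sign(x_j-x_i) * sign(y_j-y_i).
  (1,2):dx=+12,dy=+4->C; (1,3):dx=+5,dy=+7->C; (1,4):dx=+7,dy=+10->C; (1,5):dx=+11,dy=-4->D
  (1,6):dx=+10,dy=-3->D; (1,7):dx=+9,dy=-7->D; (1,8):dx=+1,dy=+2->C; (1,9):dx=+6,dy=+6->C
  (2,3):dx=-7,dy=+3->D; (2,4):dx=-5,dy=+6->D; (2,5):dx=-1,dy=-8->C; (2,6):dx=-2,dy=-7->C
  (2,7):dx=-3,dy=-11->C; (2,8):dx=-11,dy=-2->C; (2,9):dx=-6,dy=+2->D; (3,4):dx=+2,dy=+3->C
  (3,5):dx=+6,dy=-11->D; (3,6):dx=+5,dy=-10->D; (3,7):dx=+4,dy=-14->D; (3,8):dx=-4,dy=-5->C
  (3,9):dx=+1,dy=-1->D; (4,5):dx=+4,dy=-14->D; (4,6):dx=+3,dy=-13->D; (4,7):dx=+2,dy=-17->D
  (4,8):dx=-6,dy=-8->C; (4,9):dx=-1,dy=-4->C; (5,6):dx=-1,dy=+1->D; (5,7):dx=-2,dy=-3->C
  (5,8):dx=-10,dy=+6->D; (5,9):dx=-5,dy=+10->D; (6,7):dx=-1,dy=-4->C; (6,8):dx=-9,dy=+5->D
  (6,9):dx=-4,dy=+9->D; (7,8):dx=-8,dy=+9->D; (7,9):dx=-3,dy=+13->D; (8,9):dx=+5,dy=+4->C
Step 2: C = 16, D = 20, total pairs = 36.
Step 3: tau = (C - D)/(n(n-1)/2) = (16 - 20)/36 = -0.111111.
Step 4: Exact two-sided p-value (enumerate n! = 362880 permutations of y under H0): p = 0.761414.
Step 5: alpha = 0.05. fail to reject H0.

tau_b = -0.1111 (C=16, D=20), p = 0.761414, fail to reject H0.


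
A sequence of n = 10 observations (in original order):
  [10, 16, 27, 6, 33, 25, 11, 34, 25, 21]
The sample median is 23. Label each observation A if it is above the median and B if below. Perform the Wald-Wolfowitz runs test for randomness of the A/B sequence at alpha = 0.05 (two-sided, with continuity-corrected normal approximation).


Step 1: Compute median = 23; label A = above, B = below.
Labels in order: BBABAABAAB  (n_A = 5, n_B = 5)
Step 2: Count runs R = 7.
Step 3: Under H0 (random ordering), E[R] = 2*n_A*n_B/(n_A+n_B) + 1 = 2*5*5/10 + 1 = 6.0000.
        Var[R] = 2*n_A*n_B*(2*n_A*n_B - n_A - n_B) / ((n_A+n_B)^2 * (n_A+n_B-1)) = 2000/900 = 2.2222.
        SD[R] = 1.4907.
Step 4: Continuity-corrected z = (R - 0.5 - E[R]) / SD[R] = (7 - 0.5 - 6.0000) / 1.4907 = 0.3354.
Step 5: Two-sided p-value via normal approximation = 2*(1 - Phi(|z|)) = 0.737316.
Step 6: alpha = 0.05. fail to reject H0.

R = 7, z = 0.3354, p = 0.737316, fail to reject H0.


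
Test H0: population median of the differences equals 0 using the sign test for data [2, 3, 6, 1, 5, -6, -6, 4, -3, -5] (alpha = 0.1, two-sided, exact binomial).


Step 1: Discard zero differences. Original n = 10; n_eff = number of nonzero differences = 10.
Nonzero differences (with sign): +2, +3, +6, +1, +5, -6, -6, +4, -3, -5
Step 2: Count signs: positive = 6, negative = 4.
Step 3: Under H0: P(positive) = 0.5, so the number of positives S ~ Bin(10, 0.5).
Step 4: Two-sided exact p-value = sum of Bin(10,0.5) probabilities at or below the observed probability = 0.753906.
Step 5: alpha = 0.1. fail to reject H0.

n_eff = 10, pos = 6, neg = 4, p = 0.753906, fail to reject H0.


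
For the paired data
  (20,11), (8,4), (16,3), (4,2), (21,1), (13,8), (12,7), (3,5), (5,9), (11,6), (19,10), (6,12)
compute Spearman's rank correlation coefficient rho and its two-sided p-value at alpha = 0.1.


Step 1: Rank x and y separately (midranks; no ties here).
rank(x): 20->11, 8->5, 16->9, 4->2, 21->12, 13->8, 12->7, 3->1, 5->3, 11->6, 19->10, 6->4
rank(y): 11->11, 4->4, 3->3, 2->2, 1->1, 8->8, 7->7, 5->5, 9->9, 6->6, 10->10, 12->12
Step 2: d_i = R_x(i) - R_y(i); compute d_i^2.
  (11-11)^2=0, (5-4)^2=1, (9-3)^2=36, (2-2)^2=0, (12-1)^2=121, (8-8)^2=0, (7-7)^2=0, (1-5)^2=16, (3-9)^2=36, (6-6)^2=0, (10-10)^2=0, (4-12)^2=64
sum(d^2) = 274.
Step 3: rho = 1 - 6*274 / (12*(12^2 - 1)) = 1 - 1644/1716 = 0.041958.
Step 4: Under H0, t = rho * sqrt((n-2)/(1-rho^2)) = 0.1328 ~ t(10).
Step 5: Two-sided p-value from the t-distribution with 10 df = 0.896986.
Step 6: alpha = 0.1. fail to reject H0.

rho = 0.0420, p = 0.896986, fail to reject H0 at alpha = 0.1.


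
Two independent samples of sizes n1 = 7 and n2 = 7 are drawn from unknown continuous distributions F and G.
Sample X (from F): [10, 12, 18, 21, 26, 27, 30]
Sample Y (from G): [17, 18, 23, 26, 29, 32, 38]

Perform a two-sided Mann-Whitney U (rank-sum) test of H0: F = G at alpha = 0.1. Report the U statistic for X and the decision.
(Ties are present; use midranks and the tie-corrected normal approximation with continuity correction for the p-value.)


Step 1: Combine and sort all 14 observations; assign midranks.
sorted (value, group): (10,X), (12,X), (17,Y), (18,X), (18,Y), (21,X), (23,Y), (26,X), (26,Y), (27,X), (29,Y), (30,X), (32,Y), (38,Y)
ranks: 10->1, 12->2, 17->3, 18->4.5, 18->4.5, 21->6, 23->7, 26->8.5, 26->8.5, 27->10, 29->11, 30->12, 32->13, 38->14
Step 2: Rank sum for X: R1 = 1 + 2 + 4.5 + 6 + 8.5 + 10 + 12 = 44.
Step 3: U_X = R1 - n1(n1+1)/2 = 44 - 7*8/2 = 44 - 28 = 16.
       U_Y = n1*n2 - U_X = 49 - 16 = 33.
Step 4: Ties are present, so use the tie-corrected normal approximation (with continuity correction) for the p-value.
Step 5: p-value = 0.305620; compare to alpha = 0.1. fail to reject H0.

U_X = 16, p = 0.305620, fail to reject H0 at alpha = 0.1.


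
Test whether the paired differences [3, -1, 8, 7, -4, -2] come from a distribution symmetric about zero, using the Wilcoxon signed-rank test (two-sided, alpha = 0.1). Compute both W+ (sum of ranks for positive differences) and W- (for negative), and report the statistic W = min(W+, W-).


Step 1: Drop any zero differences (none here) and take |d_i|.
|d| = [3, 1, 8, 7, 4, 2]
Step 2: Midrank |d_i| (ties get averaged ranks).
ranks: |3|->3, |1|->1, |8|->6, |7|->5, |4|->4, |2|->2
Step 3: Attach original signs; sum ranks with positive sign and with negative sign.
W+ = 3 + 6 + 5 = 14
W- = 1 + 4 + 2 = 7
(Check: W+ + W- = 21 should equal n(n+1)/2 = 21.)
Step 4: Test statistic W = min(W+, W-) = 7.
Step 5: No ties, so the exact null distribution over the 2^6 = 64 sign assignments gives the two-sided p-value = 0.562500.
Step 6: alpha = 0.1. fail to reject H0.

W+ = 14, W- = 7, W = min = 7, p = 0.562500, fail to reject H0.


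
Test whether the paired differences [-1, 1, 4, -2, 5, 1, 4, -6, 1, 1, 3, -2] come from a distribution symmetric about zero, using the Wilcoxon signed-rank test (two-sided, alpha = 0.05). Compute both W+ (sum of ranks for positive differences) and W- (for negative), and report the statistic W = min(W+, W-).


Step 1: Drop any zero differences (none here) and take |d_i|.
|d| = [1, 1, 4, 2, 5, 1, 4, 6, 1, 1, 3, 2]
Step 2: Midrank |d_i| (ties get averaged ranks).
ranks: |1|->3, |1|->3, |4|->9.5, |2|->6.5, |5|->11, |1|->3, |4|->9.5, |6|->12, |1|->3, |1|->3, |3|->8, |2|->6.5
Step 3: Attach original signs; sum ranks with positive sign and with negative sign.
W+ = 3 + 9.5 + 11 + 3 + 9.5 + 3 + 3 + 8 = 50
W- = 3 + 6.5 + 12 + 6.5 = 28
(Check: W+ + W- = 78 should equal n(n+1)/2 = 78.)
Step 4: Test statistic W = min(W+, W-) = 28.
Step 5: Ties in |d|, so use the tie-corrected normal approximation.
        E[W] = n(n+1)/4 = 12*13/4 = 39.
        Tie groups: |d|=1 (t=5), |d|=2 (t=2), |d|=4 (t=2); sum(t^3 - t) = 132.
        Var[W] = n(n+1)(2n+1)/24 - sum(t^3-t)/48 = 3900/24 - 132/48 = 159.75.
        z = (W - E[W]) / sqrt(Var[W]) = (28 - 39) / 12.6392 = -0.8703.
        Two-sided p = 2*Phi(z) = 0.384133.
Step 6: alpha = 0.05. fail to reject H0.

W+ = 50, W- = 28, W = min = 28, p = 0.384133, fail to reject H0.


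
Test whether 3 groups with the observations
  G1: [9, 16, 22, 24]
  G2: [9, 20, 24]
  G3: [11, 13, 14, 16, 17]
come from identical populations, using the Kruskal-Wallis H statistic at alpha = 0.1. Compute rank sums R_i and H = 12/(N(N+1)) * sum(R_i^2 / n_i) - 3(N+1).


Step 1: Combine all N = 12 observations and assign midranks.
sorted (value, group, rank): (9,G1,1.5), (9,G2,1.5), (11,G3,3), (13,G3,4), (14,G3,5), (16,G1,6.5), (16,G3,6.5), (17,G3,8), (20,G2,9), (22,G1,10), (24,G1,11.5), (24,G2,11.5)
Step 2: Sum ranks within each group.
R_1 = 29.5 (n_1 = 4)
R_2 = 22 (n_2 = 3)
R_3 = 26.5 (n_3 = 5)
Step 3: H = 12/(N(N+1)) * sum(R_i^2/n_i) - 3(N+1)
     = 12/(12*13) * (29.5^2/4 + 22^2/3 + 26.5^2/5) - 3*13
     = 0.076923 * 519.346 - 39
     = 0.949679.
Step 4: Ties present; correction factor C = 1 - 18/(12^3 - 12) = 0.989510. Corrected H = 0.949679 / 0.989510 = 0.959747.
Step 5: Under H0, H ~ chi^2(2); p-value = 0.618862.
Step 6: alpha = 0.1. fail to reject H0.

H = 0.9597, df = 2, p = 0.618862, fail to reject H0.


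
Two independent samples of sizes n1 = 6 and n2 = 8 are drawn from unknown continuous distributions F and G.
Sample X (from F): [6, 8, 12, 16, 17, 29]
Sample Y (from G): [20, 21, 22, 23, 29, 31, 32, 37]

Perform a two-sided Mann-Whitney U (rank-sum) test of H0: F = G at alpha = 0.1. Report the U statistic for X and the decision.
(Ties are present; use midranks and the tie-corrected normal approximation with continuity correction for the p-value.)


Step 1: Combine and sort all 14 observations; assign midranks.
sorted (value, group): (6,X), (8,X), (12,X), (16,X), (17,X), (20,Y), (21,Y), (22,Y), (23,Y), (29,X), (29,Y), (31,Y), (32,Y), (37,Y)
ranks: 6->1, 8->2, 12->3, 16->4, 17->5, 20->6, 21->7, 22->8, 23->9, 29->10.5, 29->10.5, 31->12, 32->13, 37->14
Step 2: Rank sum for X: R1 = 1 + 2 + 3 + 4 + 5 + 10.5 = 25.5.
Step 3: U_X = R1 - n1(n1+1)/2 = 25.5 - 6*7/2 = 25.5 - 21 = 4.5.
       U_Y = n1*n2 - U_X = 48 - 4.5 = 43.5.
Step 4: Ties are present, so use the tie-corrected normal approximation (with continuity correction) for the p-value.
Step 5: p-value = 0.014065; compare to alpha = 0.1. reject H0.

U_X = 4.5, p = 0.014065, reject H0 at alpha = 0.1.


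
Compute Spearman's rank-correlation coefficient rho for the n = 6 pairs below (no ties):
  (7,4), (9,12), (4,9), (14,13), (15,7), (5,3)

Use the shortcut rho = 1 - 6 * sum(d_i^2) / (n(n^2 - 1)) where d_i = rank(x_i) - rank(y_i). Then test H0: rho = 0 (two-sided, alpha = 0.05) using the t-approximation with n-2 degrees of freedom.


Step 1: Rank x and y separately (midranks; no ties here).
rank(x): 7->3, 9->4, 4->1, 14->5, 15->6, 5->2
rank(y): 4->2, 12->5, 9->4, 13->6, 7->3, 3->1
Step 2: d_i = R_x(i) - R_y(i); compute d_i^2.
  (3-2)^2=1, (4-5)^2=1, (1-4)^2=9, (5-6)^2=1, (6-3)^2=9, (2-1)^2=1
sum(d^2) = 22.
Step 3: rho = 1 - 6*22 / (6*(6^2 - 1)) = 1 - 132/210 = 0.371429.
Step 4: Under H0, t = rho * sqrt((n-2)/(1-rho^2)) = 0.8001 ~ t(4).
Step 5: Two-sided p-value from the t-distribution with 4 df = 0.468478.
Step 6: alpha = 0.05. fail to reject H0.

rho = 0.3714, p = 0.468478, fail to reject H0 at alpha = 0.05.


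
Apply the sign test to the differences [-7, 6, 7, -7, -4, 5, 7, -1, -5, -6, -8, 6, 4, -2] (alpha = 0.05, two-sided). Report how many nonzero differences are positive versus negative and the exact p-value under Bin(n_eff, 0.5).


Step 1: Discard zero differences. Original n = 14; n_eff = number of nonzero differences = 14.
Nonzero differences (with sign): -7, +6, +7, -7, -4, +5, +7, -1, -5, -6, -8, +6, +4, -2
Step 2: Count signs: positive = 6, negative = 8.
Step 3: Under H0: P(positive) = 0.5, so the number of positives S ~ Bin(14, 0.5).
Step 4: Two-sided exact p-value = sum of Bin(14,0.5) probabilities at or below the observed probability = 0.790527.
Step 5: alpha = 0.05. fail to reject H0.

n_eff = 14, pos = 6, neg = 8, p = 0.790527, fail to reject H0.


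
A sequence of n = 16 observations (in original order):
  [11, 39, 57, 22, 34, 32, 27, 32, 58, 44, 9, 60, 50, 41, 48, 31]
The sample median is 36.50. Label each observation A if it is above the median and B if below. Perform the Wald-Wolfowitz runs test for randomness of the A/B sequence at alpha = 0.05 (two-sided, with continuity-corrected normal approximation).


Step 1: Compute median = 36.50; label A = above, B = below.
Labels in order: BAABBBBBAABAAAAB  (n_A = 8, n_B = 8)
Step 2: Count runs R = 7.
Step 3: Under H0 (random ordering), E[R] = 2*n_A*n_B/(n_A+n_B) + 1 = 2*8*8/16 + 1 = 9.0000.
        Var[R] = 2*n_A*n_B*(2*n_A*n_B - n_A - n_B) / ((n_A+n_B)^2 * (n_A+n_B-1)) = 14336/3840 = 3.7333.
        SD[R] = 1.9322.
Step 4: Continuity-corrected z = (R + 0.5 - E[R]) / SD[R] = (7 + 0.5 - 9.0000) / 1.9322 = -0.7763.
Step 5: Two-sided p-value via normal approximation = 2*(1 - Phi(|z|)) = 0.437558.
Step 6: alpha = 0.05. fail to reject H0.

R = 7, z = -0.7763, p = 0.437558, fail to reject H0.


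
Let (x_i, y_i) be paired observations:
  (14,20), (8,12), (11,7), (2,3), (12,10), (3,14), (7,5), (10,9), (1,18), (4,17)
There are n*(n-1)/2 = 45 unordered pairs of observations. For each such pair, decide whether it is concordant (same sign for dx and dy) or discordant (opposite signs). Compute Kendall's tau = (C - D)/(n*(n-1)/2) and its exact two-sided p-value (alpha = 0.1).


Step 1: Enumerate the 45 unordered pairs (i,j) with i<j and classify each by sign(x_j-x_i) * sign(y_j-y_i).
  (1,2):dx=-6,dy=-8->C; (1,3):dx=-3,dy=-13->C; (1,4):dx=-12,dy=-17->C; (1,5):dx=-2,dy=-10->C
  (1,6):dx=-11,dy=-6->C; (1,7):dx=-7,dy=-15->C; (1,8):dx=-4,dy=-11->C; (1,9):dx=-13,dy=-2->C
  (1,10):dx=-10,dy=-3->C; (2,3):dx=+3,dy=-5->D; (2,4):dx=-6,dy=-9->C; (2,5):dx=+4,dy=-2->D
  (2,6):dx=-5,dy=+2->D; (2,7):dx=-1,dy=-7->C; (2,8):dx=+2,dy=-3->D; (2,9):dx=-7,dy=+6->D
  (2,10):dx=-4,dy=+5->D; (3,4):dx=-9,dy=-4->C; (3,5):dx=+1,dy=+3->C; (3,6):dx=-8,dy=+7->D
  (3,7):dx=-4,dy=-2->C; (3,8):dx=-1,dy=+2->D; (3,9):dx=-10,dy=+11->D; (3,10):dx=-7,dy=+10->D
  (4,5):dx=+10,dy=+7->C; (4,6):dx=+1,dy=+11->C; (4,7):dx=+5,dy=+2->C; (4,8):dx=+8,dy=+6->C
  (4,9):dx=-1,dy=+15->D; (4,10):dx=+2,dy=+14->C; (5,6):dx=-9,dy=+4->D; (5,7):dx=-5,dy=-5->C
  (5,8):dx=-2,dy=-1->C; (5,9):dx=-11,dy=+8->D; (5,10):dx=-8,dy=+7->D; (6,7):dx=+4,dy=-9->D
  (6,8):dx=+7,dy=-5->D; (6,9):dx=-2,dy=+4->D; (6,10):dx=+1,dy=+3->C; (7,8):dx=+3,dy=+4->C
  (7,9):dx=-6,dy=+13->D; (7,10):dx=-3,dy=+12->D; (8,9):dx=-9,dy=+9->D; (8,10):dx=-6,dy=+8->D
  (9,10):dx=+3,dy=-1->D
Step 2: C = 23, D = 22, total pairs = 45.
Step 3: tau = (C - D)/(n(n-1)/2) = (23 - 22)/45 = 0.022222.
Step 4: Exact two-sided p-value (enumerate n! = 3628800 permutations of y under H0): p = 1.000000.
Step 5: alpha = 0.1. fail to reject H0.

tau_b = 0.0222 (C=23, D=22), p = 1.000000, fail to reject H0.


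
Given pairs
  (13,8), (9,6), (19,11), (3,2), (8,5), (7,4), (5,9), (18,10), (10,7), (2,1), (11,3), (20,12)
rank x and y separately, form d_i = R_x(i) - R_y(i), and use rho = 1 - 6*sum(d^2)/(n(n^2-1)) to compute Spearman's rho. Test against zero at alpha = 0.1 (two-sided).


Step 1: Rank x and y separately (midranks; no ties here).
rank(x): 13->9, 9->6, 19->11, 3->2, 8->5, 7->4, 5->3, 18->10, 10->7, 2->1, 11->8, 20->12
rank(y): 8->8, 6->6, 11->11, 2->2, 5->5, 4->4, 9->9, 10->10, 7->7, 1->1, 3->3, 12->12
Step 2: d_i = R_x(i) - R_y(i); compute d_i^2.
  (9-8)^2=1, (6-6)^2=0, (11-11)^2=0, (2-2)^2=0, (5-5)^2=0, (4-4)^2=0, (3-9)^2=36, (10-10)^2=0, (7-7)^2=0, (1-1)^2=0, (8-3)^2=25, (12-12)^2=0
sum(d^2) = 62.
Step 3: rho = 1 - 6*62 / (12*(12^2 - 1)) = 1 - 372/1716 = 0.783217.
Step 4: Under H0, t = rho * sqrt((n-2)/(1-rho^2)) = 3.9835 ~ t(10).
Step 5: Two-sided p-value from the t-distribution with 10 df = 0.002586.
Step 6: alpha = 0.1. reject H0.

rho = 0.7832, p = 0.002586, reject H0 at alpha = 0.1.


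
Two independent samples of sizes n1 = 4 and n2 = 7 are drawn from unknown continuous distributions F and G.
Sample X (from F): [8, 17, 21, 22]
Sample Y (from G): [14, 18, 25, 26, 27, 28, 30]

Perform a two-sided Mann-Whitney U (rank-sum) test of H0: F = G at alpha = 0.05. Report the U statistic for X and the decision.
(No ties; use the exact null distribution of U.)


Step 1: Combine and sort all 11 observations; assign midranks.
sorted (value, group): (8,X), (14,Y), (17,X), (18,Y), (21,X), (22,X), (25,Y), (26,Y), (27,Y), (28,Y), (30,Y)
ranks: 8->1, 14->2, 17->3, 18->4, 21->5, 22->6, 25->7, 26->8, 27->9, 28->10, 30->11
Step 2: Rank sum for X: R1 = 1 + 3 + 5 + 6 = 15.
Step 3: U_X = R1 - n1(n1+1)/2 = 15 - 4*5/2 = 15 - 10 = 5.
       U_Y = n1*n2 - U_X = 28 - 5 = 23.
Step 4: No ties, so the exact null distribution of U (based on enumerating the C(11,4) = 330 equally likely rank assignments) gives the two-sided p-value.
Step 5: p-value = 0.109091; compare to alpha = 0.05. fail to reject H0.

U_X = 5, p = 0.109091, fail to reject H0 at alpha = 0.05.


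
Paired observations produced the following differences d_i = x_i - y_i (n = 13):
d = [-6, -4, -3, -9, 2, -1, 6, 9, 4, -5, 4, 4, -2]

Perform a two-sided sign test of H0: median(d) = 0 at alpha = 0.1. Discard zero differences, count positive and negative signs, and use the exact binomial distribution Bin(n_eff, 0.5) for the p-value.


Step 1: Discard zero differences. Original n = 13; n_eff = number of nonzero differences = 13.
Nonzero differences (with sign): -6, -4, -3, -9, +2, -1, +6, +9, +4, -5, +4, +4, -2
Step 2: Count signs: positive = 6, negative = 7.
Step 3: Under H0: P(positive) = 0.5, so the number of positives S ~ Bin(13, 0.5).
Step 4: Two-sided exact p-value = sum of Bin(13,0.5) probabilities at or below the observed probability = 1.000000.
Step 5: alpha = 0.1. fail to reject H0.

n_eff = 13, pos = 6, neg = 7, p = 1.000000, fail to reject H0.


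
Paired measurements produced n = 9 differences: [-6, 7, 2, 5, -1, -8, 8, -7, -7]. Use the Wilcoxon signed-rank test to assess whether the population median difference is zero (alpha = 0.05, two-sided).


Step 1: Drop any zero differences (none here) and take |d_i|.
|d| = [6, 7, 2, 5, 1, 8, 8, 7, 7]
Step 2: Midrank |d_i| (ties get averaged ranks).
ranks: |6|->4, |7|->6, |2|->2, |5|->3, |1|->1, |8|->8.5, |8|->8.5, |7|->6, |7|->6
Step 3: Attach original signs; sum ranks with positive sign and with negative sign.
W+ = 6 + 2 + 3 + 8.5 = 19.5
W- = 4 + 1 + 8.5 + 6 + 6 = 25.5
(Check: W+ + W- = 45 should equal n(n+1)/2 = 45.)
Step 4: Test statistic W = min(W+, W-) = 19.5.
Step 5: Ties in |d|, so use the tie-corrected normal approximation.
        E[W] = n(n+1)/4 = 9*10/4 = 22.5.
        Tie groups: |d|=7 (t=3), |d|=8 (t=2); sum(t^3 - t) = 30.
        Var[W] = n(n+1)(2n+1)/24 - sum(t^3-t)/48 = 1710/24 - 30/48 = 70.625.
        z = (W - E[W]) / sqrt(Var[W]) = (19.5 - 22.5) / 8.4039 = -0.3570.
        Two-sided p = 2*Phi(z) = 0.721108.
Step 6: alpha = 0.05. fail to reject H0.

W+ = 19.5, W- = 25.5, W = min = 19.5, p = 0.721108, fail to reject H0.


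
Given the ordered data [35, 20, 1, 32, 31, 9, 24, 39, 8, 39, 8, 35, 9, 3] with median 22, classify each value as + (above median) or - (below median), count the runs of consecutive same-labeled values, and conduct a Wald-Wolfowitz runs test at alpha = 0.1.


Step 1: Compute median = 22; label A = above, B = below.
Labels in order: ABBAABAABABABB  (n_A = 7, n_B = 7)
Step 2: Count runs R = 10.
Step 3: Under H0 (random ordering), E[R] = 2*n_A*n_B/(n_A+n_B) + 1 = 2*7*7/14 + 1 = 8.0000.
        Var[R] = 2*n_A*n_B*(2*n_A*n_B - n_A - n_B) / ((n_A+n_B)^2 * (n_A+n_B-1)) = 8232/2548 = 3.2308.
        SD[R] = 1.7974.
Step 4: Continuity-corrected z = (R - 0.5 - E[R]) / SD[R] = (10 - 0.5 - 8.0000) / 1.7974 = 0.8345.
Step 5: Two-sided p-value via normal approximation = 2*(1 - Phi(|z|)) = 0.403986.
Step 6: alpha = 0.1. fail to reject H0.

R = 10, z = 0.8345, p = 0.403986, fail to reject H0.


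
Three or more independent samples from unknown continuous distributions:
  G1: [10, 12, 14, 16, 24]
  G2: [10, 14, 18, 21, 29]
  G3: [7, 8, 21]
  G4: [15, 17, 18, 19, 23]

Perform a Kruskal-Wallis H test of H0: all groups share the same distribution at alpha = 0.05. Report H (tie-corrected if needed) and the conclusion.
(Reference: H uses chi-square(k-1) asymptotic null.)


Step 1: Combine all N = 18 observations and assign midranks.
sorted (value, group, rank): (7,G3,1), (8,G3,2), (10,G1,3.5), (10,G2,3.5), (12,G1,5), (14,G1,6.5), (14,G2,6.5), (15,G4,8), (16,G1,9), (17,G4,10), (18,G2,11.5), (18,G4,11.5), (19,G4,13), (21,G2,14.5), (21,G3,14.5), (23,G4,16), (24,G1,17), (29,G2,18)
Step 2: Sum ranks within each group.
R_1 = 41 (n_1 = 5)
R_2 = 54 (n_2 = 5)
R_3 = 17.5 (n_3 = 3)
R_4 = 58.5 (n_4 = 5)
Step 3: H = 12/(N(N+1)) * sum(R_i^2/n_i) - 3(N+1)
     = 12/(18*19) * (41^2/5 + 54^2/5 + 17.5^2/3 + 58.5^2/5) - 3*19
     = 0.035088 * 1705.93 - 57
     = 2.857310.
Step 4: Ties present; correction factor C = 1 - 24/(18^3 - 18) = 0.995872. Corrected H = 2.857310 / 0.995872 = 2.869154.
Step 5: Under H0, H ~ chi^2(3); p-value = 0.412242.
Step 6: alpha = 0.05. fail to reject H0.

H = 2.8692, df = 3, p = 0.412242, fail to reject H0.


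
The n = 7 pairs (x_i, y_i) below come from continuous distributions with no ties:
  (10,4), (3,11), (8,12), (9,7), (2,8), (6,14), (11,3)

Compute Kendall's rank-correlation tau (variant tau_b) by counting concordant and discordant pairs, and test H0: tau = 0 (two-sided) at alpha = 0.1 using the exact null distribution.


Step 1: Enumerate the 21 unordered pairs (i,j) with i<j and classify each by sign(x_j-x_i) * sign(y_j-y_i).
  (1,2):dx=-7,dy=+7->D; (1,3):dx=-2,dy=+8->D; (1,4):dx=-1,dy=+3->D; (1,5):dx=-8,dy=+4->D
  (1,6):dx=-4,dy=+10->D; (1,7):dx=+1,dy=-1->D; (2,3):dx=+5,dy=+1->C; (2,4):dx=+6,dy=-4->D
  (2,5):dx=-1,dy=-3->C; (2,6):dx=+3,dy=+3->C; (2,7):dx=+8,dy=-8->D; (3,4):dx=+1,dy=-5->D
  (3,5):dx=-6,dy=-4->C; (3,6):dx=-2,dy=+2->D; (3,7):dx=+3,dy=-9->D; (4,5):dx=-7,dy=+1->D
  (4,6):dx=-3,dy=+7->D; (4,7):dx=+2,dy=-4->D; (5,6):dx=+4,dy=+6->C; (5,7):dx=+9,dy=-5->D
  (6,7):dx=+5,dy=-11->D
Step 2: C = 5, D = 16, total pairs = 21.
Step 3: tau = (C - D)/(n(n-1)/2) = (5 - 16)/21 = -0.523810.
Step 4: Exact two-sided p-value (enumerate n! = 5040 permutations of y under H0): p = 0.136111.
Step 5: alpha = 0.1. fail to reject H0.

tau_b = -0.5238 (C=5, D=16), p = 0.136111, fail to reject H0.


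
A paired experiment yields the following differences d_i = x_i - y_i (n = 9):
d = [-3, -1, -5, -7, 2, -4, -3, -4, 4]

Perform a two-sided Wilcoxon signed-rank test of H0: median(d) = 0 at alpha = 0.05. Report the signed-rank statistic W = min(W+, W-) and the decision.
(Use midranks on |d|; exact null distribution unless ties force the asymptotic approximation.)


Step 1: Drop any zero differences (none here) and take |d_i|.
|d| = [3, 1, 5, 7, 2, 4, 3, 4, 4]
Step 2: Midrank |d_i| (ties get averaged ranks).
ranks: |3|->3.5, |1|->1, |5|->8, |7|->9, |2|->2, |4|->6, |3|->3.5, |4|->6, |4|->6
Step 3: Attach original signs; sum ranks with positive sign and with negative sign.
W+ = 2 + 6 = 8
W- = 3.5 + 1 + 8 + 9 + 6 + 3.5 + 6 = 37
(Check: W+ + W- = 45 should equal n(n+1)/2 = 45.)
Step 4: Test statistic W = min(W+, W-) = 8.
Step 5: Ties in |d|, so use the tie-corrected normal approximation.
        E[W] = n(n+1)/4 = 9*10/4 = 22.5.
        Tie groups: |d|=3 (t=2), |d|=4 (t=3); sum(t^3 - t) = 30.
        Var[W] = n(n+1)(2n+1)/24 - sum(t^3-t)/48 = 1710/24 - 30/48 = 70.625.
        z = (W - E[W]) / sqrt(Var[W]) = (8 - 22.5) / 8.4039 = -1.7254.
        Two-sided p = 2*Phi(z) = 0.084456.
Step 6: alpha = 0.05. fail to reject H0.

W+ = 8, W- = 37, W = min = 8, p = 0.084456, fail to reject H0.


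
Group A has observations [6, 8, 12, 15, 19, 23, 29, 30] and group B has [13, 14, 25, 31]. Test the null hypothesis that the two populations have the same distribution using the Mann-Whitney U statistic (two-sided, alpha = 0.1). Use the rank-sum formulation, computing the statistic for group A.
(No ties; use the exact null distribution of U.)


Step 1: Combine and sort all 12 observations; assign midranks.
sorted (value, group): (6,X), (8,X), (12,X), (13,Y), (14,Y), (15,X), (19,X), (23,X), (25,Y), (29,X), (30,X), (31,Y)
ranks: 6->1, 8->2, 12->3, 13->4, 14->5, 15->6, 19->7, 23->8, 25->9, 29->10, 30->11, 31->12
Step 2: Rank sum for X: R1 = 1 + 2 + 3 + 6 + 7 + 8 + 10 + 11 = 48.
Step 3: U_X = R1 - n1(n1+1)/2 = 48 - 8*9/2 = 48 - 36 = 12.
       U_Y = n1*n2 - U_X = 32 - 12 = 20.
Step 4: No ties, so the exact null distribution of U (based on enumerating the C(12,8) = 495 equally likely rank assignments) gives the two-sided p-value.
Step 5: p-value = 0.569697; compare to alpha = 0.1. fail to reject H0.

U_X = 12, p = 0.569697, fail to reject H0 at alpha = 0.1.


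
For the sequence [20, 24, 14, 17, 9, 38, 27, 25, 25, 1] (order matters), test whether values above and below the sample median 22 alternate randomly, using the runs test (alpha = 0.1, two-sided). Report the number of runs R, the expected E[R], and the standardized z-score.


Step 1: Compute median = 22; label A = above, B = below.
Labels in order: BABBBAAAAB  (n_A = 5, n_B = 5)
Step 2: Count runs R = 5.
Step 3: Under H0 (random ordering), E[R] = 2*n_A*n_B/(n_A+n_B) + 1 = 2*5*5/10 + 1 = 6.0000.
        Var[R] = 2*n_A*n_B*(2*n_A*n_B - n_A - n_B) / ((n_A+n_B)^2 * (n_A+n_B-1)) = 2000/900 = 2.2222.
        SD[R] = 1.4907.
Step 4: Continuity-corrected z = (R + 0.5 - E[R]) / SD[R] = (5 + 0.5 - 6.0000) / 1.4907 = -0.3354.
Step 5: Two-sided p-value via normal approximation = 2*(1 - Phi(|z|)) = 0.737316.
Step 6: alpha = 0.1. fail to reject H0.

R = 5, z = -0.3354, p = 0.737316, fail to reject H0.


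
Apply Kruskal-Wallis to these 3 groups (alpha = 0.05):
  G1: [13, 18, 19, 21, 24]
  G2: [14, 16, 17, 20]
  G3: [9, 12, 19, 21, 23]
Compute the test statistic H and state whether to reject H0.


Step 1: Combine all N = 14 observations and assign midranks.
sorted (value, group, rank): (9,G3,1), (12,G3,2), (13,G1,3), (14,G2,4), (16,G2,5), (17,G2,6), (18,G1,7), (19,G1,8.5), (19,G3,8.5), (20,G2,10), (21,G1,11.5), (21,G3,11.5), (23,G3,13), (24,G1,14)
Step 2: Sum ranks within each group.
R_1 = 44 (n_1 = 5)
R_2 = 25 (n_2 = 4)
R_3 = 36 (n_3 = 5)
Step 3: H = 12/(N(N+1)) * sum(R_i^2/n_i) - 3(N+1)
     = 12/(14*15) * (44^2/5 + 25^2/4 + 36^2/5) - 3*15
     = 0.057143 * 802.65 - 45
     = 0.865714.
Step 4: Ties present; correction factor C = 1 - 12/(14^3 - 14) = 0.995604. Corrected H = 0.865714 / 0.995604 = 0.869536.
Step 5: Under H0, H ~ chi^2(2); p-value = 0.647415.
Step 6: alpha = 0.05. fail to reject H0.

H = 0.8695, df = 2, p = 0.647415, fail to reject H0.
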